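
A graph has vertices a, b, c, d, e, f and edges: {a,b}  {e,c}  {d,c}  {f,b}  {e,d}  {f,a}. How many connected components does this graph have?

Starting from a we can reach a, b, f. That is one component of size 3.
Starting from c we can reach c, d, e. That is one component of size 3.
Total: 2 components.

2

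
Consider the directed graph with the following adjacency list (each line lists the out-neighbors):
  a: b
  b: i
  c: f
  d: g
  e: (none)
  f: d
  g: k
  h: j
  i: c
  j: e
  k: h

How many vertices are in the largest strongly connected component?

1

{c} is an SCC by itself.
{k} is an SCC by itself.
{g} is an SCC by itself.
{j} is an SCC by itself.
{a} is an SCC by itself.
(and 6 more singleton SCCs)
The largest has 1 vertex.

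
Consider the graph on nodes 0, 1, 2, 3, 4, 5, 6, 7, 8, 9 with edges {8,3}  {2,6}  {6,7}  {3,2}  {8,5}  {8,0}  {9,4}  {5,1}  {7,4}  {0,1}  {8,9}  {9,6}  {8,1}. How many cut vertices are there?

Removing 8 increases the component count from 1 to 2, so 8 is a cut vertex.
By contrast removing 7 leaves 1 component; it is not a cut vertex. No other vertex is a cut vertex either.

1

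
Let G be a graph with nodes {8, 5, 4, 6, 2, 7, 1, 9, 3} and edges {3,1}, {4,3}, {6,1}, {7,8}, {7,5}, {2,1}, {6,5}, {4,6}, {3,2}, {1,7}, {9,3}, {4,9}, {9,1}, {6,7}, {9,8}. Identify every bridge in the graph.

The edges on the cycle 4-9-8-7-1-6-4 are not bridges since each lies on that cycle.
Every edge lies on some cycle, so there are no bridges.

none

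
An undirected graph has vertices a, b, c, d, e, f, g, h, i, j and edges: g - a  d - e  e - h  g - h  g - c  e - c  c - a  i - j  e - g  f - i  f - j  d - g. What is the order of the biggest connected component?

6

b is isolated — a component by itself.
Starting from f we can reach f, i, j. That is one component of size 3.
Starting from a we can reach a, c, d, e, g, h. That is one component of size 6.
The largest has 6 vertices.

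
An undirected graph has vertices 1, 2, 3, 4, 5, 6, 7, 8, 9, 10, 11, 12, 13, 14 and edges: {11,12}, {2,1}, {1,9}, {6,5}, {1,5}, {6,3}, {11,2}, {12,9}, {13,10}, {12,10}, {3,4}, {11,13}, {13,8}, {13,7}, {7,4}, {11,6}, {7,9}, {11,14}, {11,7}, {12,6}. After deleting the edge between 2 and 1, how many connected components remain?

1

2 and 1 are still connected via 2-11-12-9-1, so the component count stays at 1.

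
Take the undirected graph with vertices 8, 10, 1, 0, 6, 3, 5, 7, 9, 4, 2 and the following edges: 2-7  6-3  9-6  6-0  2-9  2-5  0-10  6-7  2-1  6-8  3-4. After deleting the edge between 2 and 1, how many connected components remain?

2

Before removal there is 1 component.
2-1 is a bridge — removing it separates 2's side from 1's side.
After removal: 2 components.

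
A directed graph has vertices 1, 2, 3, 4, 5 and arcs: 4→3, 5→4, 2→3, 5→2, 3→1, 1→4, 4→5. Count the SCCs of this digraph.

{1, 2, 3, 4, 5} are all mutually reachable — one SCC of size 5.
That gives 1 strongly connected component.

1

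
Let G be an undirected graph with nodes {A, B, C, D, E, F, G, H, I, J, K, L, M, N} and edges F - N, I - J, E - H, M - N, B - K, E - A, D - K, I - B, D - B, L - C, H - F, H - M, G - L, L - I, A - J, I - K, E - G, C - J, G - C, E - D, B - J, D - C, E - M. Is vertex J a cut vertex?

No

Deleting J leaves 1 component (was 1) (its neighbors A, B, C, I remain connected to each other), so J is not a cut vertex.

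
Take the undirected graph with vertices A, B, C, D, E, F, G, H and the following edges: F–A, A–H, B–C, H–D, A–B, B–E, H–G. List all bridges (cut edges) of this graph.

removing H–D disconnects H from D; removing B–C disconnects B from C; removing H–A disconnects H from A; removing B–E disconnects B from E — these are bridges.
In total 7 edges are bridges.

A-B, A-F, A-H, B-C, B-E, D-H, G-H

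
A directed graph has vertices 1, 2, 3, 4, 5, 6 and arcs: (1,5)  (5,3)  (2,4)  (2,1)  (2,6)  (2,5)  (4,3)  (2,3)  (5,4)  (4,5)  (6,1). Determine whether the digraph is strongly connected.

There is no directed path from 1 to 6, so the graph is not strongly connected.

No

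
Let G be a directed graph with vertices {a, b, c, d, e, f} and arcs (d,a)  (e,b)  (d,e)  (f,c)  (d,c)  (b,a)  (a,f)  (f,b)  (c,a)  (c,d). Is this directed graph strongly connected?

Yes

From d we can reach every vertex (a, b, c, d, e, f), and every vertex can reach d (a, b, c, d, e, f). So the whole graph is one strongly connected component.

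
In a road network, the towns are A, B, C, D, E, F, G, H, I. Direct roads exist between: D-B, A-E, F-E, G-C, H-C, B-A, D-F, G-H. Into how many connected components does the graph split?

I is isolated — a component by itself.
Starting from C we can reach C, G, H. That is one component of size 3.
Starting from A we can reach A, B, D, E, F. That is one component of size 5.
Total: 3 components.

3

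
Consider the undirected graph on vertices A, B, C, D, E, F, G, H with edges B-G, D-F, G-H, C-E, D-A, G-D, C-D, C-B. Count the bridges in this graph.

The edges on the cycle C-B-G-D-C are not bridges since each lies on that cycle.
But removing G-H disconnects G from H; removing D-A disconnects D from A; removing C-E disconnects C from E; removing D-F disconnects D from F — these are bridges.
That makes 4 bridges.

4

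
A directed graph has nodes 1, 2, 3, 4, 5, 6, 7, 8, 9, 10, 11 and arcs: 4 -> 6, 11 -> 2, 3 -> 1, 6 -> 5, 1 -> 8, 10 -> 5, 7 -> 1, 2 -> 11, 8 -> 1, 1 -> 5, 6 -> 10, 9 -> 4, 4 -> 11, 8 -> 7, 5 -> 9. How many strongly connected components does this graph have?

4

{4, 5, 6, 9, 10} are all mutually reachable — one SCC of size 5.
{1, 7, 8} are all mutually reachable — one SCC of size 3.
{2, 11} are all mutually reachable — one SCC of size 2.
{3} is an SCC by itself.
That gives 4 strongly connected components.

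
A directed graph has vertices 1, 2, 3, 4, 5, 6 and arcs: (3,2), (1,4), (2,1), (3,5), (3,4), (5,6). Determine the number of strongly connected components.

{5} is an SCC by itself.
{6} is an SCC by itself.
{1} is an SCC by itself.
{3} is an SCC by itself.
{2} is an SCC by itself.
(and 1 more singleton SCC)
That gives 6 strongly connected components.

6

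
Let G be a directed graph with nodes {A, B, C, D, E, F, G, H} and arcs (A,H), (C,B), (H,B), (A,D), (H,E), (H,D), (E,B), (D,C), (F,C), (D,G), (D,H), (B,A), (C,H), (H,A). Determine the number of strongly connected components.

3

{A, B, C, D, E, H} are all mutually reachable — one SCC of size 6.
{F} is an SCC by itself.
{G} is an SCC by itself.
That gives 3 strongly connected components.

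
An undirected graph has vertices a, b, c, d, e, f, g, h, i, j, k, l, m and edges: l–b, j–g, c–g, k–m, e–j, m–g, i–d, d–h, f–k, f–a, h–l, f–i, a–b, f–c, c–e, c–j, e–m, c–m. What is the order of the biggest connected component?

13

Starting from a we can reach a, b, c, d, e, f, g, h, i, j, k, l, m. That is one component of size 13.
The largest has 13 vertices.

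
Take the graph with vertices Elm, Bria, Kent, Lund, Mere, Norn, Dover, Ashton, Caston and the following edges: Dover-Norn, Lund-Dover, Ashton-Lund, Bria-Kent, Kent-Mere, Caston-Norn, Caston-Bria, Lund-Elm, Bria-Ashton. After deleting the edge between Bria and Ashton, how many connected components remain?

1

Bria and Ashton are still connected via Bria-Caston-Norn-Dover-Lund-Ashton, so the component count stays at 1.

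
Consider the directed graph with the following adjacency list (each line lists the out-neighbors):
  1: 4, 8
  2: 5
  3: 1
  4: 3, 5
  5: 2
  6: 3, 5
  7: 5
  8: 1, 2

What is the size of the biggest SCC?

{1, 3, 4, 8} are all mutually reachable — one SCC of size 4.
{2, 5} are all mutually reachable — one SCC of size 2.
{6} is an SCC by itself.
{7} is an SCC by itself.
The largest has 4 vertices.

4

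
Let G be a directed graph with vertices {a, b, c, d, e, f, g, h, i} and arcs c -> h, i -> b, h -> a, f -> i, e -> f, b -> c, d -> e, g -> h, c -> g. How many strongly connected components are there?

9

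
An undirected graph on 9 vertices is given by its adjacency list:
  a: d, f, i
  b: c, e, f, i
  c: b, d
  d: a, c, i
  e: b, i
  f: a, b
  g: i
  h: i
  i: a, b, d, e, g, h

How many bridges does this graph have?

2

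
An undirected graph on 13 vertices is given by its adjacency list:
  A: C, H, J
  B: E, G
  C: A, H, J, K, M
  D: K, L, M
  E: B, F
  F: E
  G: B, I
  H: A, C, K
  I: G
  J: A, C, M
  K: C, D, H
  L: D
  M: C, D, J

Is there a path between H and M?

Yes

From H we can reach A, C, D, H, J, K, L, M, which includes M.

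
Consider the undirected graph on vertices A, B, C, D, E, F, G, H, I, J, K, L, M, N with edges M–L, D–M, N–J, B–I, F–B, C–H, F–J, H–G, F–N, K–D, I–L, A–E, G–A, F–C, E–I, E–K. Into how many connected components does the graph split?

1

Starting from A we can reach A, B, C, D, E, F, G, H, I, J, K, L, M, N. That is one component of size 14.
Total: 1 component.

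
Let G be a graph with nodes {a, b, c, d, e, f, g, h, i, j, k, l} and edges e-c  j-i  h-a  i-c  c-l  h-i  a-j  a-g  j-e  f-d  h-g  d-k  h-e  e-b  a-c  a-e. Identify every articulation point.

Removing c increases the component count from 2 to 3, so c is a cut vertex.
Removing d increases the component count from 2 to 3, so d is a cut vertex.
Removing e increases the component count from 2 to 3, so e is a cut vertex.
By contrast removing a leaves 2 components; it is not a cut vertex. No other vertex is a cut vertex either.

c, d, e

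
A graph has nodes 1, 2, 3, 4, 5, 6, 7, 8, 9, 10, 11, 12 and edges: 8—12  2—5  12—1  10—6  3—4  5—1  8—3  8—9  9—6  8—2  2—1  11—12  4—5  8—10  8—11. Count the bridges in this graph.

0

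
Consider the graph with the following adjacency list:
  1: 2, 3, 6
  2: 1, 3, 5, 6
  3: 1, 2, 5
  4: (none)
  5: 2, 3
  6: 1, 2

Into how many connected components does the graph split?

2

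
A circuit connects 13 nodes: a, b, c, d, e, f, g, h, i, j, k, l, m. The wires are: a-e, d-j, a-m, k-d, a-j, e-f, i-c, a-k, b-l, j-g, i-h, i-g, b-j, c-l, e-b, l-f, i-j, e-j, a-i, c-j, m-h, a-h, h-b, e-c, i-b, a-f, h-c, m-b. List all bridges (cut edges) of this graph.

none

The edges on the cycle a-e-f-l-b-i-a are not bridges since each lies on that cycle.
Every edge lies on some cycle, so there are no bridges.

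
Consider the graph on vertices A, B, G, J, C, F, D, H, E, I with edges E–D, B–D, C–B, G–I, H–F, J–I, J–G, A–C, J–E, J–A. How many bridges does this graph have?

1

The edges on the cycle J-G-I-J are not bridges since each lies on that cycle.
But removing H–F disconnects H from F — this is a bridge.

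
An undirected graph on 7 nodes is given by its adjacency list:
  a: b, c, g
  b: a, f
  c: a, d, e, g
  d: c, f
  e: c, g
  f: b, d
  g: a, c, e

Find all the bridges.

The edges on the cycle g-c-d-f-b-a-g are not bridges since each lies on that cycle.
Every edge lies on some cycle, so there are no bridges.

none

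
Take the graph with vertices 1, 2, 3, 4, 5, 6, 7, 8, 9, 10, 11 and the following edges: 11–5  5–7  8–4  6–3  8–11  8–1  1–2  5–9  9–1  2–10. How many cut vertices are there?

Removing 1 increases the component count from 2 to 3, so 1 is a cut vertex.
Removing 2 increases the component count from 2 to 3, so 2 is a cut vertex.
Removing 5 increases the component count from 2 to 3, so 5 is a cut vertex.
Likewise 8 is a cut vertex.
By contrast removing 9 leaves 2 components; it is not a cut vertex. No other vertex is a cut vertex either.

4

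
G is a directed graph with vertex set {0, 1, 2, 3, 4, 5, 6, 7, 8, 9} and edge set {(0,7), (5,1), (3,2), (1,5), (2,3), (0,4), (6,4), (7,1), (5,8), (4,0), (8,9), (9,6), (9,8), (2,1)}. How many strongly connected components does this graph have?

2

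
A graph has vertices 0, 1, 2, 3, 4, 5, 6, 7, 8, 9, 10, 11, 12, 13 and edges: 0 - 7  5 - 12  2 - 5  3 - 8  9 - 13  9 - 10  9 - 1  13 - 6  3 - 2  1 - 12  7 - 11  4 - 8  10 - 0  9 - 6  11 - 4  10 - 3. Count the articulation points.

Removing 9 increases the component count from 1 to 2, so 9 is a cut vertex.
By contrast removing 11 leaves 1 component; it is not a cut vertex. No other vertex is a cut vertex either.

1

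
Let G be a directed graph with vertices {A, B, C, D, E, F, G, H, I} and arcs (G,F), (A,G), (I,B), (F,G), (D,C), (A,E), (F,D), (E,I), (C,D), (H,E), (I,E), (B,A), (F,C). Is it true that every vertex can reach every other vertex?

No

There is no directed path from D to A, so the graph is not strongly connected.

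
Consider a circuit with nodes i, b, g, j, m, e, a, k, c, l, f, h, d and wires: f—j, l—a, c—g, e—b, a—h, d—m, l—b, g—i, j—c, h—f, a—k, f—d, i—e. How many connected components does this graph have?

1

Starting from a we can reach a, b, c, d, e, f, g, h, i, j, k, l, m. That is one component of size 13.
Total: 1 component.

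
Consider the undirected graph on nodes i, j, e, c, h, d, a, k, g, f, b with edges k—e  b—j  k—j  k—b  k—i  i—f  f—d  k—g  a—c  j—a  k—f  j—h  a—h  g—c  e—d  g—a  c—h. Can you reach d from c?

From c we can reach a, b, c, d, e, f, g, h, i, j, k, which includes d.

Yes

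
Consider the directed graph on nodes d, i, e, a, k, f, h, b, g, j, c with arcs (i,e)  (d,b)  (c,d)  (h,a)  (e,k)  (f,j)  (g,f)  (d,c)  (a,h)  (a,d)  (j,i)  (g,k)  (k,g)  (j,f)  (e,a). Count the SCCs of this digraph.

4

{e, f, g, i, j, k} are all mutually reachable — one SCC of size 6.
{a, h} are all mutually reachable — one SCC of size 2.
{c, d} are all mutually reachable — one SCC of size 2.
{b} is an SCC by itself.
That gives 4 strongly connected components.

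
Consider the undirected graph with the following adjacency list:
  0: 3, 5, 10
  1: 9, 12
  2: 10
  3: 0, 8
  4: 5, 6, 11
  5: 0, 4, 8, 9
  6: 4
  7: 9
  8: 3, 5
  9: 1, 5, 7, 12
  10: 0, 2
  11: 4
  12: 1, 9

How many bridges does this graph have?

7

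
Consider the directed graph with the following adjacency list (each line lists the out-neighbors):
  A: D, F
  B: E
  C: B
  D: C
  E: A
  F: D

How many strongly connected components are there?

{A, B, C, D, E, F} are all mutually reachable — one SCC of size 6.
That gives 1 strongly connected component.

1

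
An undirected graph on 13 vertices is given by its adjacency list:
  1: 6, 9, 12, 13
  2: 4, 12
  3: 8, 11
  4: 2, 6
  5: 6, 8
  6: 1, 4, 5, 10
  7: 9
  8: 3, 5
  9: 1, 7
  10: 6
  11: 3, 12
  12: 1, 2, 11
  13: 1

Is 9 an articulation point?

Yes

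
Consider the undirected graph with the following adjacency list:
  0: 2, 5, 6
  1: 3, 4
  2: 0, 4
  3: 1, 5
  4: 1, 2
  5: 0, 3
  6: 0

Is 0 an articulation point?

Yes

Deleting 0 raises the number of components from 1 to 2, so 0 is a cut vertex.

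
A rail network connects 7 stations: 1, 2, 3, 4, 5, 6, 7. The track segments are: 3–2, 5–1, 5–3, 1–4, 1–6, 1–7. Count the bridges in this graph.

6

removing 2–3 disconnects 2 from 3; removing 4–1 disconnects 4 from 1; removing 3–5 disconnects 3 from 5; removing 7–1 disconnects 7 from 1 — these are bridges.
In total 6 edges are bridges.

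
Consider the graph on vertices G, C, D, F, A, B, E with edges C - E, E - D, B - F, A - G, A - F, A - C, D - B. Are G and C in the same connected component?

Yes

From G we can reach A, B, C, D, E, F, G, which includes C.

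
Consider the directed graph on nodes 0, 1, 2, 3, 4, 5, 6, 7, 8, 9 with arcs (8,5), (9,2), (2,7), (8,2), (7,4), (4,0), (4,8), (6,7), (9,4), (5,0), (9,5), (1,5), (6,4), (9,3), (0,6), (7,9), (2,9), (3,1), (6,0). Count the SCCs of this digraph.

1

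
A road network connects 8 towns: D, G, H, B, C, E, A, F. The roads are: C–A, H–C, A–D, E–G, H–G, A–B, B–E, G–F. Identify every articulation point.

A, G

Removing A increases the component count from 1 to 2, so A is a cut vertex.
Removing G increases the component count from 1 to 2, so G is a cut vertex.
By contrast removing E leaves 1 component; it is not a cut vertex. No other vertex is a cut vertex either.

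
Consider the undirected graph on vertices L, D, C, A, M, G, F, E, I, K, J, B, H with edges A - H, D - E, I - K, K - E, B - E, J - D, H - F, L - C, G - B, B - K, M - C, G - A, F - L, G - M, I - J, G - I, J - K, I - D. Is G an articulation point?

Yes

Deleting G raises the number of components from 1 to 2, so G is a cut vertex.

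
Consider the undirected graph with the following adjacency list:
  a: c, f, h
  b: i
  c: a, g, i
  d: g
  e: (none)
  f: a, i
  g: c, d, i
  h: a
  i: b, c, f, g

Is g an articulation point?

Deleting g raises the number of components from 2 to 3, so g is a cut vertex.

Yes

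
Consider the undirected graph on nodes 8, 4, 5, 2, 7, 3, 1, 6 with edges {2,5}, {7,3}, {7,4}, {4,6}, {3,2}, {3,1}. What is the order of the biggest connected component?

7

8 is isolated — a component by itself.
Starting from 1 we can reach 1, 2, 3, 4, 5, 6, 7. That is one component of size 7.
The largest has 7 vertices.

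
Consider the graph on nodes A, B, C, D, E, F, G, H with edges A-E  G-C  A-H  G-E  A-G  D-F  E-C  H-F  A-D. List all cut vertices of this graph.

A

Removing A increases the component count from 2 to 3, so A is a cut vertex.
By contrast removing F leaves 2 components; it is not a cut vertex. No other vertex is a cut vertex either.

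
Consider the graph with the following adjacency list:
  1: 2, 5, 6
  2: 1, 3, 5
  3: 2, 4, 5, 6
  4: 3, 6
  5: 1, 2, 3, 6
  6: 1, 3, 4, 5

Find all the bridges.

The edges on the cycle 6-5-3-6 are not bridges since each lies on that cycle.
Every edge lies on some cycle, so there are no bridges.

none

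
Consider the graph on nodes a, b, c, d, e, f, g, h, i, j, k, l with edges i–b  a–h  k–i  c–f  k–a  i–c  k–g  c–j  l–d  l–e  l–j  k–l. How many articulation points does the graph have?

Removing a increases the component count from 1 to 2, so a is a cut vertex.
Removing c increases the component count from 1 to 2, so c is a cut vertex.
Removing i increases the component count from 1 to 2, so i is a cut vertex.
Likewise k, l are cut vertices.
By contrast removing f leaves 1 component; it is not a cut vertex. No other vertex is a cut vertex either.

5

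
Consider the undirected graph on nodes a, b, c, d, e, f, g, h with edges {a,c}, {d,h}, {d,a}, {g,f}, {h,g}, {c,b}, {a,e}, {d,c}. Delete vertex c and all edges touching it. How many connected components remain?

With c gone, the remaining components are: {b}; {a, d, e, f, g, h}.
That is 2 components.

2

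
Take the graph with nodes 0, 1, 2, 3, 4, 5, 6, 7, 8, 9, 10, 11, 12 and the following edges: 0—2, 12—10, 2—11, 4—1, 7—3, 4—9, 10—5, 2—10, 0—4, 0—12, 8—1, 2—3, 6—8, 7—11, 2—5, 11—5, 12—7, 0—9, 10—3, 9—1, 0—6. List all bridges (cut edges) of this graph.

The edges on the cycle 12-7-3-10-12 are not bridges since each lies on that cycle.
Every edge lies on some cycle, so there are no bridges.

none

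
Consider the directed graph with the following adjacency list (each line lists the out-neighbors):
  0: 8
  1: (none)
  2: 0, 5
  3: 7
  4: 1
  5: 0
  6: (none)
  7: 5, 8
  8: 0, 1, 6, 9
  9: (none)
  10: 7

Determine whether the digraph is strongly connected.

No

There is no directed path from 4 to 5, so the graph is not strongly connected.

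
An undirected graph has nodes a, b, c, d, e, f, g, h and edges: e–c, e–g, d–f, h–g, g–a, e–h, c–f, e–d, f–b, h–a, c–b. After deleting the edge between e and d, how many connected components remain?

1

e and d are still connected via e-c-f-d, so the component count stays at 1.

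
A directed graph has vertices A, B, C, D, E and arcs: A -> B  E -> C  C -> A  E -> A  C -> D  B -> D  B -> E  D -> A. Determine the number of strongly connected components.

1

{A, B, C, D, E} are all mutually reachable — one SCC of size 5.
That gives 1 strongly connected component.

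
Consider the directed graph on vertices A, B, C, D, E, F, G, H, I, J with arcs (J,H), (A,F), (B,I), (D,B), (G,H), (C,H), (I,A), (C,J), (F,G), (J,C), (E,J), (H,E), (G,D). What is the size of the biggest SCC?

6

{A, B, D, F, G, I} are all mutually reachable — one SCC of size 6.
{C, E, H, J} are all mutually reachable — one SCC of size 4.
The largest has 6 vertices.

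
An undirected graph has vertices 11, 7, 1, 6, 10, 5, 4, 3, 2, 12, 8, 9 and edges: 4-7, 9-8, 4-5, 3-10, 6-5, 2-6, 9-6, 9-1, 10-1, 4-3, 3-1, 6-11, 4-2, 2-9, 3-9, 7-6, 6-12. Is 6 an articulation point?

Deleting 6 raises the number of components from 1 to 3, so 6 is a cut vertex.

Yes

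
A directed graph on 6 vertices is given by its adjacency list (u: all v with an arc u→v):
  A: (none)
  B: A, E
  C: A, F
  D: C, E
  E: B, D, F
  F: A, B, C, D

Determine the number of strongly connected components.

{B, C, D, E, F} are all mutually reachable — one SCC of size 5.
{A} is an SCC by itself.
That gives 2 strongly connected components.

2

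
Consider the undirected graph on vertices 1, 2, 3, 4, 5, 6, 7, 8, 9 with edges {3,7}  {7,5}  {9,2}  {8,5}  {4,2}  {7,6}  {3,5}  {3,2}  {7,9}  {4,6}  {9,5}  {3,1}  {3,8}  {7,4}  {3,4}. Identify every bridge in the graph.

The edges on the cycle 3-8-5-3 are not bridges since each lies on that cycle.
But removing 1–3 disconnects 1 from 3 — this is a bridge.

1-3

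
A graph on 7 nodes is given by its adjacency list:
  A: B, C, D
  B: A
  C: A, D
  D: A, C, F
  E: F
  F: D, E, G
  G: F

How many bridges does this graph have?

The edges on the cycle A-D-C-A are not bridges since each lies on that cycle.
But removing F-E disconnects F from E; removing F-D disconnects F from D; removing F-G disconnects F from G; removing B-A disconnects B from A — these are bridges.
That makes 4 bridges.

4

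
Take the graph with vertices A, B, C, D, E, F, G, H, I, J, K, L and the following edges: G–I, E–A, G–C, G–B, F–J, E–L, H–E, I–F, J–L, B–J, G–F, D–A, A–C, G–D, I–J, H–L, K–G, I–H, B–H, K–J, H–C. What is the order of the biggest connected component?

12

Starting from A we can reach A, B, C, D, E, F, G, H, I, J, K, L. That is one component of size 12.
The largest has 12 vertices.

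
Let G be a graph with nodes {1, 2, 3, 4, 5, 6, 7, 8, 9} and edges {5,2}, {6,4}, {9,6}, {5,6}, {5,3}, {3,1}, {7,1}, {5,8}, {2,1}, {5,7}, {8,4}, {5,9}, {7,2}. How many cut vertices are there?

1

Removing 5 increases the component count from 1 to 2, so 5 is a cut vertex.
By contrast removing 4 leaves 1 component; it is not a cut vertex. No other vertex is a cut vertex either.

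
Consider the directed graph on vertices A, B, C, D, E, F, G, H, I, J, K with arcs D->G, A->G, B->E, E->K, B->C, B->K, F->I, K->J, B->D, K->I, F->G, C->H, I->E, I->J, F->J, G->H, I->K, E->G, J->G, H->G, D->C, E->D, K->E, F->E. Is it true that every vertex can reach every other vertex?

No

There is no directed path from J to A, so the graph is not strongly connected.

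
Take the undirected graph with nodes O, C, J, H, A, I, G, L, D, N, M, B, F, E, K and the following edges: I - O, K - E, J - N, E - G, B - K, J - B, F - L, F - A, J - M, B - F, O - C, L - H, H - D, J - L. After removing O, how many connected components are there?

With O gone, the remaining components are: {C}; {I}; {A, B, D, E, F, G, H, J, K, L, M, N}.
That is 3 components.

3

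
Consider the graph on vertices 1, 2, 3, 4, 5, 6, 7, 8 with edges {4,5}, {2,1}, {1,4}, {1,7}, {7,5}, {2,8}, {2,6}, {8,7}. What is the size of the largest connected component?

3 is isolated — a component by itself.
Starting from 1 we can reach 1, 2, 4, 5, 6, 7, 8. That is one component of size 7.
The largest has 7 vertices.

7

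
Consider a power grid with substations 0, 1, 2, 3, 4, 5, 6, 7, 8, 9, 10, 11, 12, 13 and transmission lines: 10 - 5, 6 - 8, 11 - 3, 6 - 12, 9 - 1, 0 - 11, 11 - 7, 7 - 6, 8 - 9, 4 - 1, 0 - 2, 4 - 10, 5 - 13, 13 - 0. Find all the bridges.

The edges on the cycle 4-10-5-13-0-11-7-6-8-9-1-4 are not bridges since each lies on that cycle.
But removing 12 - 6 disconnects 12 from 6; removing 3 - 11 disconnects 3 from 11; removing 0 - 2 disconnects 0 from 2 — these are bridges.

0-2, 11-3, 12-6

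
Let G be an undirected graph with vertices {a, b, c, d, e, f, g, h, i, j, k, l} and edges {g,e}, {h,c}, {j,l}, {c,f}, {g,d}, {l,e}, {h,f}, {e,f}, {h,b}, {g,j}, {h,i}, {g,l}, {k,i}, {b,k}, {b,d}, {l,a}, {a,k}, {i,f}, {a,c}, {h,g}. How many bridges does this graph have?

0

The edges on the cycle g-j-l-g are not bridges since each lies on that cycle.
Every edge lies on some cycle, so there are no bridges.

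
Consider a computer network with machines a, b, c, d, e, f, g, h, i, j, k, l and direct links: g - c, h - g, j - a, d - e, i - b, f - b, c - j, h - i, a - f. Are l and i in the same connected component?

No

The component containing l is {l}, and i is not in it.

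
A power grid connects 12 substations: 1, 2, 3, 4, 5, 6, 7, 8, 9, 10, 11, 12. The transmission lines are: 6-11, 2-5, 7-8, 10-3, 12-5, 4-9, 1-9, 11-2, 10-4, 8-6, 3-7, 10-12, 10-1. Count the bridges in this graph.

The edges on the cycle 10-4-9-1-10 are not bridges since each lies on that cycle.
Every edge lies on some cycle, so there are no bridges.

0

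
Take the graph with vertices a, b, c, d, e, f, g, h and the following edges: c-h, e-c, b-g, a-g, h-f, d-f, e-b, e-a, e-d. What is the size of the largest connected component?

Starting from a we can reach a, b, c, d, e, f, g, h. That is one component of size 8.
The largest has 8 vertices.

8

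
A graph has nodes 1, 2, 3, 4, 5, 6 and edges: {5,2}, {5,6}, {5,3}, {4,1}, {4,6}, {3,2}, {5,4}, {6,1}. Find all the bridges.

The edges on the cycle 5-3-2-5 are not bridges since each lies on that cycle.
Every edge lies on some cycle, so there are no bridges.

none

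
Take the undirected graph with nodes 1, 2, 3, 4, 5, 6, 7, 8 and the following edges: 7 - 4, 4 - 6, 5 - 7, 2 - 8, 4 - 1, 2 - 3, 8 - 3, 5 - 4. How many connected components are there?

Starting from 2 we can reach 2, 3, 8. That is one component of size 3.
Starting from 1 we can reach 1, 4, 5, 6, 7. That is one component of size 5.
Total: 2 components.

2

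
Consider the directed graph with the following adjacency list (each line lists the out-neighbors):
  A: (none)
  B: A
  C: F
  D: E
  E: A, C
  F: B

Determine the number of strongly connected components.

{A} is an SCC by itself.
{D} is an SCC by itself.
{B} is an SCC by itself.
{E} is an SCC by itself.
{F} is an SCC by itself.
(and 1 more singleton SCC)
That gives 6 strongly connected components.

6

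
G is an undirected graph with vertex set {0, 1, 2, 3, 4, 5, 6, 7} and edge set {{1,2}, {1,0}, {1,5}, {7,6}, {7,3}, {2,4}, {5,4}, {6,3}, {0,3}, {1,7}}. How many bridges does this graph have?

0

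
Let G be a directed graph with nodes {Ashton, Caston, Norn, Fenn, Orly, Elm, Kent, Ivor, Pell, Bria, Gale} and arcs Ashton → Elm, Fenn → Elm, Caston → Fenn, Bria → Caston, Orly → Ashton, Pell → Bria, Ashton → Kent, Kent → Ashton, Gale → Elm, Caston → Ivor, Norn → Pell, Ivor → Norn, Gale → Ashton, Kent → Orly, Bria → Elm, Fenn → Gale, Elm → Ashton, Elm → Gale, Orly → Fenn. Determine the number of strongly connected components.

{Elm, Fenn, Gale, Kent, Orly, Ashton} are all mutually reachable — one SCC of size 6.
{Bria, Ivor, Norn, Pell, Caston} are all mutually reachable — one SCC of size 5.
That gives 2 strongly connected components.

2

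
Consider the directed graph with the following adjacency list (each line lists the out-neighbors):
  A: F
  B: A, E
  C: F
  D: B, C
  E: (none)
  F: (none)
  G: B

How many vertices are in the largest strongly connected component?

{F} is an SCC by itself.
{D} is an SCC by itself.
{A} is an SCC by itself.
{C} is an SCC by itself.
{E} is an SCC by itself.
(and 2 more singleton SCCs)
The largest has 1 vertex.

1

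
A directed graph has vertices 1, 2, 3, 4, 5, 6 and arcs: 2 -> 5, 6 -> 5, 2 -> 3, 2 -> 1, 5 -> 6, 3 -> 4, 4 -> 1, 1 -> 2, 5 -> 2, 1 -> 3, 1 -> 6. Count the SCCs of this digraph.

1

{1, 2, 3, 4, 5, 6} are all mutually reachable — one SCC of size 6.
That gives 1 strongly connected component.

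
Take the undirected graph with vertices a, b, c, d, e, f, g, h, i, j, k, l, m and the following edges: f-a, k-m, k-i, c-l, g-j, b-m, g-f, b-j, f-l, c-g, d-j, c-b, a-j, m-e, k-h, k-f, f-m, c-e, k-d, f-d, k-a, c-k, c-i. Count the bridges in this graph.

1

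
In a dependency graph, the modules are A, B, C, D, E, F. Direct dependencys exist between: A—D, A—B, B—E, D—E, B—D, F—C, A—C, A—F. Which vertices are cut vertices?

A

Removing A increases the component count from 1 to 2, so A is a cut vertex.
By contrast removing B leaves 1 component; it is not a cut vertex. No other vertex is a cut vertex either.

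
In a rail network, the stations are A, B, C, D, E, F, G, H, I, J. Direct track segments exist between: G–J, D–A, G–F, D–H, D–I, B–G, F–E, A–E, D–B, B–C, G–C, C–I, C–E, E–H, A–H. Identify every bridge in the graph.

The edges on the cycle G-C-E-F-G are not bridges since each lies on that cycle.
But removing G–J disconnects G from J — this is a bridge.

G-J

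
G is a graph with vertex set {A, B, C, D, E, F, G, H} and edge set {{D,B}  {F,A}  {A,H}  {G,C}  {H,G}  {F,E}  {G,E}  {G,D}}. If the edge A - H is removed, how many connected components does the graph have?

A and H are still connected via A-F-E-G-H, so the component count stays at 1.

1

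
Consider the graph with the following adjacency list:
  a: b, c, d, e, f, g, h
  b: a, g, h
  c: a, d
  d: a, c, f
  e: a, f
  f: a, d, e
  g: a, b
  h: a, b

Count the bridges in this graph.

The edges on the cycle a-e-f-a are not bridges since each lies on that cycle.
Every edge lies on some cycle, so there are no bridges.

0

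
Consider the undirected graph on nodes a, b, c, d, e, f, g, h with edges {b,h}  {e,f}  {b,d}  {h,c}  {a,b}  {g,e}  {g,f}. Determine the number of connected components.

Starting from e we can reach e, f, g. That is one component of size 3.
Starting from a we can reach a, b, c, d, h. That is one component of size 5.
Total: 2 components.

2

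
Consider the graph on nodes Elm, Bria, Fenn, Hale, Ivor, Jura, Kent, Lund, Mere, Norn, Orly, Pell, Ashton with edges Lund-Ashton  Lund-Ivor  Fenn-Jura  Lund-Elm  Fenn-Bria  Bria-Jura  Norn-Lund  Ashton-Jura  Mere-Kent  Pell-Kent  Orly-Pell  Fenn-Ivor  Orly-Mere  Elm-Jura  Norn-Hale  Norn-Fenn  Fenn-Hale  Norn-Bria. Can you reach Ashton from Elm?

From Elm we can reach Elm, Bria, Fenn, Hale, Ivor, Jura, Lund, Norn, Ashton, which includes Ashton.

Yes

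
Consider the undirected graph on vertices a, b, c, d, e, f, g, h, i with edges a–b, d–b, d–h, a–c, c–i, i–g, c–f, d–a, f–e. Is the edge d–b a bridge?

No

After removing d–b, the path d-a-b still connects them, so the edge is not a bridge.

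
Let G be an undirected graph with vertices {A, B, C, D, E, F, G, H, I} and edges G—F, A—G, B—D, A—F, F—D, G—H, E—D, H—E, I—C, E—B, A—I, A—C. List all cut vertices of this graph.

A

Removing A increases the component count from 1 to 2, so A is a cut vertex.
By contrast removing H leaves 1 component; it is not a cut vertex. No other vertex is a cut vertex either.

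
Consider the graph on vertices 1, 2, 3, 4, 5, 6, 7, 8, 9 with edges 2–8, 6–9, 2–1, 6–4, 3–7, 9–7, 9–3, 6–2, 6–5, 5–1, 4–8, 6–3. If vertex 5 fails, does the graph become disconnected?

No

Deleting 5 leaves 1 component (was 1) (its neighbors 1, 6 remain connected to each other), so 5 is not a cut vertex.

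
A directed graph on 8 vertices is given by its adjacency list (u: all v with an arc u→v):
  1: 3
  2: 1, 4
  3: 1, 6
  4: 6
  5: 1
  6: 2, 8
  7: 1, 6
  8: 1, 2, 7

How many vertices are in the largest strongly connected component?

7

{1, 2, 3, 4, 6, 7, 8} are all mutually reachable — one SCC of size 7.
{5} is an SCC by itself.
The largest has 7 vertices.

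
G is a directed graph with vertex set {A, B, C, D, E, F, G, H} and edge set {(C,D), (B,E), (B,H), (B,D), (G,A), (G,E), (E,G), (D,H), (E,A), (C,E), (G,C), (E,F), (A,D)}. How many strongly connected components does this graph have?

6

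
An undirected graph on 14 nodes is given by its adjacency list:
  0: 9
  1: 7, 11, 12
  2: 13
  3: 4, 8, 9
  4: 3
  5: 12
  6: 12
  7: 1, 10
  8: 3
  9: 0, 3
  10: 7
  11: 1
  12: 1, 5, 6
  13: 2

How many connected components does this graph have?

Starting from 2 we can reach 2, 13. That is one component of size 2.
Starting from 0 we can reach 0, 3, 4, 8, 9. That is one component of size 5.
Starting from 1 we can reach 1, 5, 6, 7, 10, 11, 12. That is one component of size 7.
Total: 3 components.

3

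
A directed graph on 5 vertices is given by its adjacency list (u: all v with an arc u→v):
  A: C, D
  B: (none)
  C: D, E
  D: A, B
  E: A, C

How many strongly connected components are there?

{A, C, D, E} are all mutually reachable — one SCC of size 4.
{B} is an SCC by itself.
That gives 2 strongly connected components.

2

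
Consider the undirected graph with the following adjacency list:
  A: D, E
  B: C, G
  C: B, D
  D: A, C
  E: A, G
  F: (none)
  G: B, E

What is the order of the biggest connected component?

F is isolated — a component by itself.
Starting from A we can reach A, B, C, D, E, G. That is one component of size 6.
The largest has 6 vertices.

6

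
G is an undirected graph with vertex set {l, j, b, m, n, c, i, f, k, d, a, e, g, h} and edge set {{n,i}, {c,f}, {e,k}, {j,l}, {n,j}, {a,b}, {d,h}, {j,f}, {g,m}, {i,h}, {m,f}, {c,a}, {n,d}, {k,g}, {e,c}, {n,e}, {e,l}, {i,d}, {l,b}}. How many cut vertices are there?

1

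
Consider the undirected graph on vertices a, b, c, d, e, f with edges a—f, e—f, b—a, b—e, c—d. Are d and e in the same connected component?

The component containing d is {c, d}, and e is not in it.

No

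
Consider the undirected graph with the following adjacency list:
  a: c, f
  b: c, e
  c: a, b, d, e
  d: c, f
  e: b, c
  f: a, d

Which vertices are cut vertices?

Removing c increases the component count from 1 to 2, so c is a cut vertex.
By contrast removing b leaves 1 component; it is not a cut vertex. No other vertex is a cut vertex either.

c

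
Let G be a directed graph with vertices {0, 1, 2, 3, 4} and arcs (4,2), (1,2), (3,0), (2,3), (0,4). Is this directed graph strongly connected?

There is no directed path from 3 to 1, so the graph is not strongly connected.

No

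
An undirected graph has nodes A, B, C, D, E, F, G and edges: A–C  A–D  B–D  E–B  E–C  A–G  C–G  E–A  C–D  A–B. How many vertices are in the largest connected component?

6

F is isolated — a component by itself.
Starting from A we can reach A, B, C, D, E, G. That is one component of size 6.
The largest has 6 vertices.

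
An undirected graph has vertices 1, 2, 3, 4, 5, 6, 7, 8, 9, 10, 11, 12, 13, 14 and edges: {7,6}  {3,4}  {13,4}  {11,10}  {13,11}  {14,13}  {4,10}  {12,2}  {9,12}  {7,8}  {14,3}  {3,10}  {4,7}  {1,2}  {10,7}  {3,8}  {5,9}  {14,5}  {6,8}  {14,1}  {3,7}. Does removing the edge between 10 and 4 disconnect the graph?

After removing 10—4, the path 10-3-4 still connects them, so the edge is not a bridge.

No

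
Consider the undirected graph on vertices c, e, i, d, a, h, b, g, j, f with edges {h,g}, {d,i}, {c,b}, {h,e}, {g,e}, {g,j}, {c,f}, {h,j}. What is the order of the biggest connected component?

4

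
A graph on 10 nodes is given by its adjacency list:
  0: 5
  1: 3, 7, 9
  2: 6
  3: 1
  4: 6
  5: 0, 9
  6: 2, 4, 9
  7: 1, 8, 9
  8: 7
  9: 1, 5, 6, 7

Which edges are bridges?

0-5, 1-3, 2-6, 4-6, 5-9, 6-9, 7-8

The edges on the cycle 7-1-9-7 are not bridges since each lies on that cycle.
But removing 1-3 disconnects 1 from 3; removing 9-5 disconnects 9 from 5; removing 5-0 disconnects 5 from 0; removing 9-6 disconnects 9 from 6 — these are bridges.
In total 7 edges are bridges.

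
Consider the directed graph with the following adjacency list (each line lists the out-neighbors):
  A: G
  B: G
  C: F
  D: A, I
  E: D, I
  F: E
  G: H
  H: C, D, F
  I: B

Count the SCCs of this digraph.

1

{A, B, C, D, E, F, G, H, I} are all mutually reachable — one SCC of size 9.
That gives 1 strongly connected component.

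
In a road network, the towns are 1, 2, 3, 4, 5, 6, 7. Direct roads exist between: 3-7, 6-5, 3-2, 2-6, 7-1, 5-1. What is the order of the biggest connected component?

4 is isolated — a component by itself.
Starting from 1 we can reach 1, 2, 3, 5, 6, 7. That is one component of size 6.
The largest has 6 vertices.

6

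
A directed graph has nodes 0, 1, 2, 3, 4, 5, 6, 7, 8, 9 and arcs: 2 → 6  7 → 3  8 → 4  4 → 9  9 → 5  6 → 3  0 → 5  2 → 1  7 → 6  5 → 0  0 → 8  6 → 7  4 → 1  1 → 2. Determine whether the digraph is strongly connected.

There is no directed path from 7 to 9, so the graph is not strongly connected.

No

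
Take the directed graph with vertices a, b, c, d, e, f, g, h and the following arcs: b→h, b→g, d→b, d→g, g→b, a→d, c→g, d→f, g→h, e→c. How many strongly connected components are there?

{b, g} are all mutually reachable — one SCC of size 2.
{d} is an SCC by itself.
{e} is an SCC by itself.
{a} is an SCC by itself.
{c} is an SCC by itself.
(and 2 more singleton SCCs)
That gives 7 strongly connected components.

7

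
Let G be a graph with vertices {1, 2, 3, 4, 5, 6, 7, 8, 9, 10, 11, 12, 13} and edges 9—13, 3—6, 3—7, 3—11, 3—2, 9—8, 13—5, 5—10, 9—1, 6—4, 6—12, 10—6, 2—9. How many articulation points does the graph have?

Removing 3 increases the component count from 1 to 3, so 3 is a cut vertex.
Removing 6 increases the component count from 1 to 3, so 6 is a cut vertex.
Removing 9 increases the component count from 1 to 3, so 9 is a cut vertex.
By contrast removing 2 leaves 1 component; it is not a cut vertex. No other vertex is a cut vertex either.

3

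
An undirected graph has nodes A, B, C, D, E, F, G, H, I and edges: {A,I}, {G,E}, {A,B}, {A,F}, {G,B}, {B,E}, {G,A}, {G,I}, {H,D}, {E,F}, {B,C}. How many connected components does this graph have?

2

Starting from D we can reach D, H. That is one component of size 2.
Starting from A we can reach A, B, C, E, F, G, I. That is one component of size 7.
Total: 2 components.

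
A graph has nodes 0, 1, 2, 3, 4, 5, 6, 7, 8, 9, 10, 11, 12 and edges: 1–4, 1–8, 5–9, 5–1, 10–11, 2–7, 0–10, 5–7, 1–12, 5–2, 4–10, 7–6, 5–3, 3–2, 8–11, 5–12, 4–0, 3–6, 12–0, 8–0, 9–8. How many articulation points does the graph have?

1

Removing 5 increases the component count from 1 to 2, so 5 is a cut vertex.
By contrast removing 12 leaves 1 component; it is not a cut vertex. No other vertex is a cut vertex either.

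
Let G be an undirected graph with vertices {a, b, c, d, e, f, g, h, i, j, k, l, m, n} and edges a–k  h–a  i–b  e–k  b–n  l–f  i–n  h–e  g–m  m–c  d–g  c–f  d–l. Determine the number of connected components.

j is isolated — a component by itself.
Starting from b we can reach b, i, n. That is one component of size 3.
Starting from a we can reach a, e, h, k. That is one component of size 4.
Starting from c we can reach c, d, f, g, l, m. That is one component of size 6.
Total: 4 components.

4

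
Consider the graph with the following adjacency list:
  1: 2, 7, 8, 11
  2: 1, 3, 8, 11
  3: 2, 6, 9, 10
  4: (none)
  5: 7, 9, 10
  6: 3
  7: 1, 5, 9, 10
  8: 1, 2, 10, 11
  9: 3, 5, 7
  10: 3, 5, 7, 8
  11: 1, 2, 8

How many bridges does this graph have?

The edges on the cycle 7-5-9-7 are not bridges since each lies on that cycle.
But removing 3-6 disconnects 3 from 6 — this is a bridge.

1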